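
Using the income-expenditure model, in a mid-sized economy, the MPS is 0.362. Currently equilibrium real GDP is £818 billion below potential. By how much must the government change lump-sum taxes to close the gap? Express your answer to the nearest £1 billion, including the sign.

−£464 billion

MPC = 1 − MPS = 1 − 0.362 = 0.638.
Spending multiplier = 1/(1 − MPC) = 1/(1 − 0.638) = 1/0.362 ≈ 2.762.
Tax multiplier = −c·k = −0.638/0.362 ≈ −1.762. Need ΔY = +£818 billion, so ΔT = ΔY/(−c·k) = −(+£818 billion) × 0.362 / 0.638 ≈ −£464 billion.
The government should cut lump-sum taxes by £464 billion.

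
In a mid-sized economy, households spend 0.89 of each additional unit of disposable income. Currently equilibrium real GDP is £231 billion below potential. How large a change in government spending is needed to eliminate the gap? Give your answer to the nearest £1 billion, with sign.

Spending multiplier = 1/(1 − MPC) = 1/(1 − 0.89) = 1/0.11 ≈ 9.091.
Need ΔY = +£231 billion, so ΔG = ΔY/k = (+£231 billion) × 0.11 ≈ +£25 billion.
The government should increase government spending by £25 billion.

+£25 billion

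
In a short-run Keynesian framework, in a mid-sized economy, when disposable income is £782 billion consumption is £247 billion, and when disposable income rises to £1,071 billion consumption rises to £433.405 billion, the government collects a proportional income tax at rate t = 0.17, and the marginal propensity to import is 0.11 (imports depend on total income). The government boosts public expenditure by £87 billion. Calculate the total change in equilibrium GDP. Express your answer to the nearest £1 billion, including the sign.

+£151 billion

MPC = ΔC/ΔYd = (433.405 − 247)/(1,071 − 782) = 186.405/289 = 0.645.
Government-spending multiplier = 1/(1 − c(1−t) + m) = 1/(1 − 0.645×0.83 + 0.11) = 1/0.57465 ≈ 1.74.
ΔY = k × ΔG = (+£87 billion) / 0.57465 ≈ +£151 billion.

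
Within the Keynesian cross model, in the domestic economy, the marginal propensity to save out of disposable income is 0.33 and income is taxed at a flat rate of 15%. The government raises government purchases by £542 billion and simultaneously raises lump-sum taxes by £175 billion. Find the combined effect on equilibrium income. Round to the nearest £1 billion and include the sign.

MPC = 1 − MPS = 1 − 0.33 = 0.67.
Expenditure multiplier = 1/(1 − c(1−t)) = 1/(1 − 0.67×0.85) = 1/0.4305 ≈ 2.323.
ΔG contributes k·ΔG = (+£542 billion) / 0.4305 ≈ +£1,259 billion.
ΔT of +£175 billion changes first-round spending by −c·ΔT = −£117.25 billion, contributing k·(−c·ΔT) = (−£117.25 billion) / 0.4305 ≈ −£272.4 billion.
Net ΔY = k(ΔG − c·ΔT) = (+£424.75 billion) / 0.4305 ≈ +£987 billion.

+£987 billion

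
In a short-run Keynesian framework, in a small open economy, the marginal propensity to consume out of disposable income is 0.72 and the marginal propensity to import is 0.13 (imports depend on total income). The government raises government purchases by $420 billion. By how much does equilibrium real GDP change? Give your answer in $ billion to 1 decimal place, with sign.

+$1,024.4 billion

Government-spending multiplier = 1/(1 − c + m) = 1/(1 − 0.72 + 0.13) = 1/0.41 ≈ 2.439.
ΔY = k × ΔG = (+$420 billion) / 0.41 ≈ +$1,024.4 billion.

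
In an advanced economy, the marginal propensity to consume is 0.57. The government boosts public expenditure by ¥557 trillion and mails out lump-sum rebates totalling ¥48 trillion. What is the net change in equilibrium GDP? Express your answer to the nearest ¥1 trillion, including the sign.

Expenditure multiplier = 1/(1 − MPC) = 1/(1 − 0.57) = 1/0.43 ≈ 2.326.
ΔG contributes k·ΔG = (+¥557 trillion) / 0.43 ≈ +¥1,295.3 trillion.
ΔT of −¥48 trillion changes first-round spending by −c·ΔT = +¥27.36 trillion, contributing k·(−c·ΔT) = (+¥27.36 trillion) / 0.43 ≈ +¥63.6 trillion.
Net ΔY = k(ΔG − c·ΔT) = (+¥584.36 trillion) / 0.43 ≈ +¥1,359 trillion.

+¥1,359 trillion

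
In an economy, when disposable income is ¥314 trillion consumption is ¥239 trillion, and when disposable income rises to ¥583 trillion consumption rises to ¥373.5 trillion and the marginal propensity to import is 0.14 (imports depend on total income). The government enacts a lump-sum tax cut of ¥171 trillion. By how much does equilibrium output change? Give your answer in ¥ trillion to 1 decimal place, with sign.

+¥133.6 trillion

MPC = ΔC/ΔYd = (373.5 − 239)/(583 − 314) = 134.5/269 = 0.5.
A lump-sum tax change of −¥171 trillion shifts disposable income by +¥171 trillion; first-round consumption changes by −c × ΔT = −0.5 × (−¥171 trillion) = +¥85.5 trillion.
Expenditure multiplier = 1/(1 − c + m) = 1/(1 − 0.5 + 0.14) = 1/0.64 ≈ 1.563.
The tax multiplier is −c × k ≈ −0.781, so ΔY = k × (−c·ΔT) = (+¥85.5 trillion) / 0.64 ≈ +¥133.6 trillion.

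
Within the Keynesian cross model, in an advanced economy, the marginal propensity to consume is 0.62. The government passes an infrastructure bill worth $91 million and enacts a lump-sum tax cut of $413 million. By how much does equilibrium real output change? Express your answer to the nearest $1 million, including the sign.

Expenditure multiplier = 1/(1 − MPC) = 1/(1 − 0.62) = 1/0.38 ≈ 2.632.
ΔG contributes k·ΔG = (+$91 million) / 0.38 ≈ +$239.5 million.
ΔT of −$413 million changes first-round spending by −c·ΔT = +$256.06 million, contributing k·(−c·ΔT) = (+$256.06 million) / 0.38 ≈ +$673.8 million.
Net ΔY = k(ΔG − c·ΔT) = (+$347.06 million) / 0.38 ≈ +$913 million.

+$913 million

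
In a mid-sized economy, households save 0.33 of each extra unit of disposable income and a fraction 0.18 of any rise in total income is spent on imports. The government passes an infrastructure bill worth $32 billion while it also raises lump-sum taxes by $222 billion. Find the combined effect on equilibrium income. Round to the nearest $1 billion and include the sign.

MPC = 1 − MPS = 1 − 0.33 = 0.67.
Expenditure multiplier = 1/(1 − c + m) = 1/(1 − 0.67 + 0.18) = 1/0.51 ≈ 1.961.
ΔG contributes k·ΔG = (+$32 billion) / 0.51 ≈ +$62.7 billion.
ΔT of +$222 billion changes first-round spending by −c·ΔT = −$148.74 billion, contributing k·(−c·ΔT) = (−$148.74 billion) / 0.51 ≈ −$291.6 billion.
Net ΔY = k(ΔG − c·ΔT) = (−$116.74 billion) / 0.51 ≈ −$229 billion.

−$229 billion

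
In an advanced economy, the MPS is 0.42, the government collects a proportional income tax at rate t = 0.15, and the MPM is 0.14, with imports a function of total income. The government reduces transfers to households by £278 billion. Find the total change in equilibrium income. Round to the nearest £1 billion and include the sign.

−£249 billion

MPC = 1 − MPS = 1 − 0.42 = 0.58.
The transfer change shifts disposable income by −£278 billion, so first-round consumption changes by c·ΔTR = 0.58 × (−£278 billion) = −£161.24 billion.
Expenditure multiplier = 1/(1 − c(1−t) + m) = 1/(1 − 0.58×0.85 + 0.14) = 1/0.647 ≈ 1.546.
The transfer multiplier is c × k ≈ 0.896, so ΔY = k × (c·ΔTR) = (−£161.24 billion) / 0.647 ≈ −£249 billion.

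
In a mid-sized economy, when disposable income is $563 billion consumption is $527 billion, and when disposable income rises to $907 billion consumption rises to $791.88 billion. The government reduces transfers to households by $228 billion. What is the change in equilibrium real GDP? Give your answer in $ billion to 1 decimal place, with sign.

MPC = ΔC/ΔYd = (791.88 − 527)/(907 − 563) = 264.88/344 = 0.77.
The transfer change shifts disposable income by −$228 billion, so first-round consumption changes by c·ΔTR = 0.77 × (−$228 billion) = −$175.56 billion.
Expenditure multiplier = 1/(1 − MPC) = 1/(1 − 0.77) = 1/0.23 ≈ 4.348.
The transfer multiplier is c × k ≈ 3.348, so ΔY = k × (c·ΔTR) = (−$175.56 billion) / 0.23 ≈ −$763.3 billion.

−$763.3 billion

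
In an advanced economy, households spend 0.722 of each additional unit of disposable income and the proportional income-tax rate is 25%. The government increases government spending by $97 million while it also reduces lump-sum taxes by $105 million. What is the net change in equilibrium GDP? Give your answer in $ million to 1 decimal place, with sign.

Expenditure multiplier = 1/(1 − c(1−t)) = 1/(1 − 0.722×0.75) = 1/0.4585 ≈ 2.181.
ΔG contributes k·ΔG = (+$97 million) / 0.4585 ≈ +$211.6 million.
ΔT of −$105 million changes first-round spending by −c·ΔT = +$75.81 million, contributing k·(−c·ΔT) = (+$75.81 million) / 0.4585 ≈ +$165.3 million.
Net ΔY = k(ΔG − c·ΔT) = (+$172.81 million) / 0.4585 ≈ +$376.9 million.

+$376.9 million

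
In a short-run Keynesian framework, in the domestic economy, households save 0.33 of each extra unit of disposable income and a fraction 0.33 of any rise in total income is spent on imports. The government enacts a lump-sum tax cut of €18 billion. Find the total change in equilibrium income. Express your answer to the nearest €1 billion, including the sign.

MPC = 1 − MPS = 1 − 0.33 = 0.67.
A lump-sum tax change of −€18 billion shifts disposable income by +€18 billion; first-round consumption changes by −c × ΔT = −0.67 × (−€18 billion) = +€12.06 billion.
Expenditure multiplier = 1/(1 − c + m) = 1/(1 − 0.67 + 0.33) = 1/0.66 ≈ 1.515.
The tax multiplier is −c × k ≈ −1.015, so ΔY = k × (−c·ΔT) = (+€12.06 billion) / 0.66 ≈ +€18 billion.

+€18 billion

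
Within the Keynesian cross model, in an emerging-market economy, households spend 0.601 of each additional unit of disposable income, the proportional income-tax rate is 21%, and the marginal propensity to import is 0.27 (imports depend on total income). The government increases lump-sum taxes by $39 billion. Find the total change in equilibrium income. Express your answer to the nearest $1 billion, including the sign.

A lump-sum tax change of +$39 billion shifts disposable income by −$39 billion; first-round consumption changes by −c × ΔT = −0.601 × (+$39 billion) = −$23.439 billion.
Expenditure multiplier = 1/(1 − c(1−t) + m) = 1/(1 − 0.601×0.79 + 0.27) = 1/0.79521 ≈ 1.258.
The tax multiplier is −c × k ≈ −0.756, so ΔY = k × (−c·ΔT) = (−$23.439 billion) / 0.79521 ≈ −$29 billion.

−$29 billion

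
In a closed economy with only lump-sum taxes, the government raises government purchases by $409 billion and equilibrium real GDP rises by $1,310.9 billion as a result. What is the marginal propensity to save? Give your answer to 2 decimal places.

0.31

Implied spending multiplier k = ΔY/ΔG = 1,310.9/409 ≈ 3.2051.
Since k = 1/(1 − MPC), MPC = 1 − 1/k = 1 − ΔG/ΔY = 1 − 409/1,310.9 ≈ 0.69.
MPS = 1 − MPC = 0.31.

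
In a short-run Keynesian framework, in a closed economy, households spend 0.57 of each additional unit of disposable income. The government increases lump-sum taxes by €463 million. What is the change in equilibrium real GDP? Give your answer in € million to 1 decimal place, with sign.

−€613.7 million

A lump-sum tax change of +€463 million shifts disposable income by −€463 million; first-round consumption changes by −c × ΔT = −0.57 × (+€463 million) = −€263.91 million.
Expenditure multiplier = 1/(1 − MPC) = 1/(1 − 0.57) = 1/0.43 ≈ 2.326.
The tax multiplier is −c × k ≈ −1.326, so ΔY = k × (−c·ΔT) = (−€263.91 million) / 0.43 ≈ −€613.7 million.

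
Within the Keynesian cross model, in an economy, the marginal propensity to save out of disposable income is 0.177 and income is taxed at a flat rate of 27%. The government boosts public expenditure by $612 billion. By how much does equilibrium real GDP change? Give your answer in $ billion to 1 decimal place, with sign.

+$1,533.0 billion

MPC = 1 − MPS = 1 − 0.177 = 0.823.
Government-spending multiplier = 1/(1 − c(1−t)) = 1/(1 − 0.823×0.73) = 1/0.39921 ≈ 2.505.
ΔY = k × ΔG = (+$612 billion) / 0.39921 ≈ +$1,533 billion.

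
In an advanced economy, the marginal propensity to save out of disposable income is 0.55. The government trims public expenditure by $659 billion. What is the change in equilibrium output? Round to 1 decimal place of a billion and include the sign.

MPC = 1 − MPS = 1 − 0.55 = 0.45.
Government-spending multiplier = 1/(1 − MPC) = 1/(1 − 0.45) = 1/0.55 ≈ 1.818.
ΔY = k × ΔG = (−$659 billion) / 0.55 ≈ −$1,198.2 billion.

−$1,198.2 billion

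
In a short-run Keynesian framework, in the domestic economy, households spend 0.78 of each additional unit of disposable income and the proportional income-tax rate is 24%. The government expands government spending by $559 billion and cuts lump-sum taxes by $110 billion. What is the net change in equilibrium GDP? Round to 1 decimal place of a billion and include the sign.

+$1,583.5 billion

Expenditure multiplier = 1/(1 − c(1−t)) = 1/(1 − 0.78×0.76) = 1/0.4072 ≈ 2.456.
ΔG contributes k·ΔG = (+$559 billion) / 0.4072 ≈ +$1,372.8 billion.
ΔT of −$110 billion changes first-round spending by −c·ΔT = +$85.8 billion, contributing k·(−c·ΔT) = (+$85.8 billion) / 0.4072 ≈ +$210.7 billion.
Net ΔY = k(ΔG − c·ΔT) = (+$644.8 billion) / 0.4072 ≈ +$1,583.5 billion.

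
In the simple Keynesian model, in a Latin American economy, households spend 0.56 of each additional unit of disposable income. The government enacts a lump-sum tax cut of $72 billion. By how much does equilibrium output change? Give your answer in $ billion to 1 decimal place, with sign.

A lump-sum tax change of −$72 billion shifts disposable income by +$72 billion; first-round consumption changes by −c × ΔT = −0.56 × (−$72 billion) = +$40.32 billion.
Expenditure multiplier = 1/(1 − MPC) = 1/(1 − 0.56) = 1/0.44 ≈ 2.273.
The tax multiplier is −c × k ≈ −1.273, so ΔY = k × (−c·ΔT) = (+$40.32 billion) / 0.44 ≈ +$91.6 billion.

+$91.6 billion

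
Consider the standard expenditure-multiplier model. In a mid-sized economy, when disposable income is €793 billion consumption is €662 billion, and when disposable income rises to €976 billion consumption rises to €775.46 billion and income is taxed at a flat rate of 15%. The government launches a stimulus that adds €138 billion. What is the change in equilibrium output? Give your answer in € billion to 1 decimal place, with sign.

+€291.8 billion

MPC = ΔC/ΔYd = (775.46 − 662)/(976 − 793) = 113.46/183 = 0.62.
Government-spending multiplier = 1/(1 − c(1−t)) = 1/(1 − 0.62×0.85) = 1/0.473 ≈ 2.114.
ΔY = k × ΔG = (+€138 billion) / 0.473 ≈ +€291.8 billion.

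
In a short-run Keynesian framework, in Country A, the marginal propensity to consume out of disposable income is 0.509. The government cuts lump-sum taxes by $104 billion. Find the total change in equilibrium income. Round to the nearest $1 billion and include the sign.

A lump-sum tax change of −$104 billion shifts disposable income by +$104 billion; first-round consumption changes by −c × ΔT = −0.509 × (−$104 billion) = +$52.936 billion.
Expenditure multiplier = 1/(1 − MPC) = 1/(1 − 0.509) = 1/0.491 ≈ 2.037.
The tax multiplier is −c × k ≈ −1.037, so ΔY = k × (−c·ΔT) = (+$52.936 billion) / 0.491 ≈ +$108 billion.

+$108 billion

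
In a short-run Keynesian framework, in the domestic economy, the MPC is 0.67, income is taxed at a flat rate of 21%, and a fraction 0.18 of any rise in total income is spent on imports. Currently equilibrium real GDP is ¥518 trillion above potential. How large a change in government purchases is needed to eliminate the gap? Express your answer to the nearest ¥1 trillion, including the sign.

−¥337 trillion

Spending multiplier = 1/(1 − c(1−t) + m) = 1/(1 − 0.67×0.79 + 0.18) = 1/0.6507 ≈ 1.537.
Need ΔY = −¥518 trillion, so ΔG = ΔY/k = (−¥518 trillion) × 0.6507 ≈ −¥337 trillion.
The government should cut government purchases by ¥337 trillion.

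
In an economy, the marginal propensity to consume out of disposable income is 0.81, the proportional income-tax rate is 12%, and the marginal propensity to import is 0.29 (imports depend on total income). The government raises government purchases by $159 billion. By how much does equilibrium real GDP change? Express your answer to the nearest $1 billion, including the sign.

Spending multiplier = 1/(1 − c(1−t) + m) = 1/(1 − 0.81×0.88 + 0.29) = 1/0.5772 ≈ 1.733.
ΔY = k × ΔG = (+$159 billion) / 0.5772 ≈ +$275 billion.

+$275 billion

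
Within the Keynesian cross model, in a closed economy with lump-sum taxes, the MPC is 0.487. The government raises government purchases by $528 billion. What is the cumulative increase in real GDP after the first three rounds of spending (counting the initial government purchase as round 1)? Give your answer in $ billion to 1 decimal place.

Round 1 adds ΔG = $528 billion; each later round is MPC = 0.487 times the previous.
After 3 rounds: 528 + 257.136 + 125.225232 = ΔG·(1 − c^3)/(1 − c) = 528 × (1 − 0.115501303)/0.513 ≈ $910.4 billion.

$910.4 billion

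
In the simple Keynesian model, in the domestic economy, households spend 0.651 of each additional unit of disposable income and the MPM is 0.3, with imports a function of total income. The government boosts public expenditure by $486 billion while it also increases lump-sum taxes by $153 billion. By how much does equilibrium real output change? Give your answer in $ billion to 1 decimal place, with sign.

Expenditure multiplier = 1/(1 − c + m) = 1/(1 − 0.651 + 0.3) = 1/0.649 ≈ 1.541.
ΔG contributes k·ΔG = (+$486 billion) / 0.649 ≈ +$748.8 billion.
ΔT of +$153 billion changes first-round spending by −c·ΔT = −$99.603 billion, contributing k·(−c·ΔT) = (−$99.603 billion) / 0.649 ≈ −$153.5 billion.
Net ΔY = k(ΔG − c·ΔT) = (+$386.397 billion) / 0.649 ≈ +$595.4 billion.

+$595.4 billion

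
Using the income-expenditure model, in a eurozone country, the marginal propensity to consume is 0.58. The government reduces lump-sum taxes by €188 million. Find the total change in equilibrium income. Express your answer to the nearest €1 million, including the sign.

A lump-sum tax change of −€188 million shifts disposable income by +€188 million; first-round consumption changes by −c × ΔT = −0.58 × (−€188 million) = +€109.04 million.
Expenditure multiplier = 1/(1 − MPC) = 1/(1 − 0.58) = 1/0.42 ≈ 2.381.
The tax multiplier is −c × k ≈ −1.381, so ΔY = k × (−c·ΔT) = (+€109.04 million) / 0.42 ≈ +€260 million.

+€260 million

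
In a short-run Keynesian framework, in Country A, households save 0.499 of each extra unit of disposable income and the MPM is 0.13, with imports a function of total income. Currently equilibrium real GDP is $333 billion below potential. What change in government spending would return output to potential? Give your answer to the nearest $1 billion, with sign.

+$209 billion

MPC = 1 − MPS = 1 − 0.499 = 0.501.
Spending multiplier = 1/(1 − c + m) = 1/(1 − 0.501 + 0.13) = 1/0.629 ≈ 1.59.
Need ΔY = +$333 billion, so ΔG = ΔY/k = (+$333 billion) × 0.629 ≈ +$209 billion.
The government should increase government spending by $209 billion.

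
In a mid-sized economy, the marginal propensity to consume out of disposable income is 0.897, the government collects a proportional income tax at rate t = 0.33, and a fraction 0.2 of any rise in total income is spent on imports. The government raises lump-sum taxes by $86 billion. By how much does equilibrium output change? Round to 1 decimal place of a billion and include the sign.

−$128.8 billion

A lump-sum tax change of +$86 billion shifts disposable income by −$86 billion; first-round consumption changes by −c × ΔT = −0.897 × (+$86 billion) = −$77.142 billion.
Expenditure multiplier = 1/(1 − c(1−t) + m) = 1/(1 − 0.897×0.67 + 0.2) = 1/0.59901 ≈ 1.669.
The tax multiplier is −c × k ≈ −1.497, so ΔY = k × (−c·ΔT) = (−$77.142 billion) / 0.59901 ≈ −$128.8 billion.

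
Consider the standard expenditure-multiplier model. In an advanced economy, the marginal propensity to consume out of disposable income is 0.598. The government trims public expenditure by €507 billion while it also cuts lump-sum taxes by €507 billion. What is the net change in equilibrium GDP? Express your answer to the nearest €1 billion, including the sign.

−€507 billion

Expenditure multiplier = 1/(1 − MPC) = 1/(1 − 0.598) = 1/0.402 ≈ 2.488.
ΔG contributes k·ΔG = (−€507 billion) / 0.402 ≈ −€1,261.2 billion.
ΔT of −€507 billion changes first-round spending by −c·ΔT = +€303.186 billion, contributing k·(−c·ΔT) = (+€303.186 billion) / 0.402 ≈ +€754.2 billion.
With ΔG = ΔT and no other leakages, the balanced-budget multiplier is 1, so ΔY = ΔG = −€507 billion.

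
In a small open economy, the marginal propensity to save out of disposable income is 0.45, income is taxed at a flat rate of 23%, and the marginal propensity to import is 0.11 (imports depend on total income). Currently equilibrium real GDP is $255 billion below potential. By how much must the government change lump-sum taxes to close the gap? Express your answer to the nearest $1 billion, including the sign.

−$318 billion

MPC = 1 − MPS = 1 − 0.45 = 0.55.
Spending multiplier = 1/(1 − c(1−t) + m) = 1/(1 − 0.55×0.77 + 0.11) = 1/0.6865 ≈ 1.457.
Tax multiplier = −c·k = −0.55/0.6865 ≈ −0.801. Need ΔY = +$255 billion, so ΔT = ΔY/(−c·k) = −(+$255 billion) × 0.6865 / 0.55 ≈ −$318 billion.
The government should cut lump-sum taxes by $318 billion.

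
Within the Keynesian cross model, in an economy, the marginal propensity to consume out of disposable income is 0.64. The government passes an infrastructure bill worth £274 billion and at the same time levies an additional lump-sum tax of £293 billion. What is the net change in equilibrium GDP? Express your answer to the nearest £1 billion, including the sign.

Expenditure multiplier = 1/(1 − MPC) = 1/(1 − 0.64) = 1/0.36 ≈ 2.778.
ΔG contributes k·ΔG = (+£274 billion) / 0.36 ≈ +£761.1 billion.
ΔT of +£293 billion changes first-round spending by −c·ΔT = −£187.52 billion, contributing k·(−c·ΔT) = (−£187.52 billion) / 0.36 ≈ −£520.9 billion.
Net ΔY = k(ΔG − c·ΔT) = (+£86.48 billion) / 0.36 ≈ +£240 billion.

+£240 billion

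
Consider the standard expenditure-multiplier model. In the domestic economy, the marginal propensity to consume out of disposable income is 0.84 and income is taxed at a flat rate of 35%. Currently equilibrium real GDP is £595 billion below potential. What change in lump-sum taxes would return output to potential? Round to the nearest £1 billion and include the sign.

Spending multiplier = 1/(1 − c(1−t)) = 1/(1 − 0.84×0.65) = 1/0.454 ≈ 2.203.
Tax multiplier = −c·k = −0.84/0.454 ≈ −1.85. Need ΔY = +£595 billion, so ΔT = ΔY/(−c·k) = −(+£595 billion) × 0.454 / 0.84 ≈ −£322 billion.
The government should cut lump-sum taxes by £322 billion.

−£322 billion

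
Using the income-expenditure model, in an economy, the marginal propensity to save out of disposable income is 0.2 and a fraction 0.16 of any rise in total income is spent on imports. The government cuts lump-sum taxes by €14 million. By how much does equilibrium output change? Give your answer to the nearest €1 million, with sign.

MPC = 1 − MPS = 1 − 0.2 = 0.8.
A lump-sum tax change of −€14 million shifts disposable income by +€14 million; first-round consumption changes by −c × ΔT = −0.8 × (−€14 million) = +€11.2 million.
Expenditure multiplier = 1/(1 − c + m) = 1/(1 − 0.8 + 0.16) = 1/0.36 ≈ 2.778.
The tax multiplier is −c × k ≈ −2.222, so ΔY = k × (−c·ΔT) = (+€11.2 million) / 0.36 ≈ +€31 million.

+€31 million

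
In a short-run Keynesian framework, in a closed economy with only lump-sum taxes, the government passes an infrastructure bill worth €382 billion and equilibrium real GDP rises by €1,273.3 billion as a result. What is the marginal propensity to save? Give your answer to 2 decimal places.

Implied spending multiplier k = ΔY/ΔG = 1,273.3/382 ≈ 3.3332.
Since k = 1/(1 − MPC), MPC = 1 − 1/k = 1 − ΔG/ΔY = 1 − 382/1,273.3 ≈ 0.70.
MPS = 1 − MPC = 0.30.

0.30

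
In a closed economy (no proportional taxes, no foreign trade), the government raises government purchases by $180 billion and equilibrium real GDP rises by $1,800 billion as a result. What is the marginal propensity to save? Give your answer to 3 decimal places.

Implied spending multiplier k = ΔY/ΔG = 1,800/180 = 10.
Since k = 1/(1 − MPC), MPC = 1 − 1/k = 1 − ΔG/ΔY = 1 − 180/1,800 = 0.900.
MPS = 1 − MPC = 0.100.

0.100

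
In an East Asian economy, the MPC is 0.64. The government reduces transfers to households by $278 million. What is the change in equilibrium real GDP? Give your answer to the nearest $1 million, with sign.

−$494 million

The transfer change shifts disposable income by −$278 million, so first-round consumption changes by c·ΔTR = 0.64 × (−$278 million) = −$177.92 million.
Expenditure multiplier = 1/(1 − MPC) = 1/(1 − 0.64) = 1/0.36 ≈ 2.778.
The transfer multiplier is c × k ≈ 1.778, so ΔY = k × (c·ΔTR) = (−$177.92 million) / 0.36 ≈ −$494 million.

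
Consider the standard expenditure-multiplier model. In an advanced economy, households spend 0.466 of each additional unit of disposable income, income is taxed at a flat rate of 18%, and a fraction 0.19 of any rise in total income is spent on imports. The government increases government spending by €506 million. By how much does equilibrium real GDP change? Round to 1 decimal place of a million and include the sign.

+€626.3 million

Spending multiplier = 1/(1 − c(1−t) + m) = 1/(1 − 0.466×0.82 + 0.19) = 1/0.80788 ≈ 1.238.
ΔY = k × ΔG = (+€506 million) / 0.80788 ≈ +€626.3 million.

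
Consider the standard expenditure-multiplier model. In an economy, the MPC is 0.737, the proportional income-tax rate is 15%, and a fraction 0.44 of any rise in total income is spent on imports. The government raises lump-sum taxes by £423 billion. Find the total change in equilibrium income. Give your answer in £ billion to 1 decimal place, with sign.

−£383.2 billion

A lump-sum tax change of +£423 billion shifts disposable income by −£423 billion; first-round consumption changes by −c × ΔT = −0.737 × (+£423 billion) = −£311.751 billion.
Expenditure multiplier = 1/(1 − c(1−t) + m) = 1/(1 − 0.737×0.85 + 0.44) = 1/0.81355 ≈ 1.229.
The tax multiplier is −c × k ≈ −0.906, so ΔY = k × (−c·ΔT) = (−£311.751 billion) / 0.81355 ≈ −£383.2 billion.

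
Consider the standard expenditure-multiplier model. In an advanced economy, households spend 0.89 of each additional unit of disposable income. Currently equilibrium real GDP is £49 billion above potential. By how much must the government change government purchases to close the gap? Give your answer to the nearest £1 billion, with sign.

−£5 billion

Spending multiplier = 1/(1 − MPC) = 1/(1 − 0.89) = 1/0.11 ≈ 9.091.
Need ΔY = −£49 billion, so ΔG = ΔY/k = (−£49 billion) × 0.11 ≈ −£5 billion.
The government should cut government purchases by £5 billion.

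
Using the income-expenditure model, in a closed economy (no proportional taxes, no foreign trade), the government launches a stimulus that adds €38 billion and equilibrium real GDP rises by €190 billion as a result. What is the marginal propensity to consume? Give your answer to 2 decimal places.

0.80

Implied spending multiplier k = ΔY/ΔG = 190/38 = 5.
Since k = 1/(1 − MPC), MPC = 1 − 1/k = 1 − ΔG/ΔY = 1 − 38/190 = 0.80.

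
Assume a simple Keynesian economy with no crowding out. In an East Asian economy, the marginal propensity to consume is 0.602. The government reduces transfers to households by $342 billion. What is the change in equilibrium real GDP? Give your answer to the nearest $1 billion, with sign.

The transfer change shifts disposable income by −$342 billion, so first-round consumption changes by c·ΔTR = 0.602 × (−$342 billion) = −$205.884 billion.
Expenditure multiplier = 1/(1 − MPC) = 1/(1 − 0.602) = 1/0.398 ≈ 2.513.
The transfer multiplier is c × k ≈ 1.513, so ΔY = k × (c·ΔTR) = (−$205.884 billion) / 0.398 ≈ −$517 billion.

−$517 billion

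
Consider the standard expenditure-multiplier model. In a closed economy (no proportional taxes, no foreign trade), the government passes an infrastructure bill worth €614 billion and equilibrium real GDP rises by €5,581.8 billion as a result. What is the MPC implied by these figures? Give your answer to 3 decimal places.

0.890

Implied spending multiplier k = ΔY/ΔG = 5,581.8/614 ≈ 9.0909.
Since k = 1/(1 − MPC), MPC = 1 − 1/k = 1 − ΔG/ΔY = 1 − 614/5,581.8 ≈ 0.890.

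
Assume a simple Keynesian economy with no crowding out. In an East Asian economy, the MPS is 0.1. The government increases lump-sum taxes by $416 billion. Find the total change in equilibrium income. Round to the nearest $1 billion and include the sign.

MPC = 1 − MPS = 1 − 0.1 = 0.9.
A lump-sum tax change of +$416 billion shifts disposable income by −$416 billion; first-round consumption changes by −c × ΔT = −0.9 × (+$416 billion) = −$374.4 billion.
Expenditure multiplier = 1/(1 − MPC) = 1/(1 − 0.9) = 1/0.1 = 10.
The tax multiplier is −c × k = −9, so ΔY = k × (−c·ΔT) = (−$374.4 billion) / 0.1 = −$3,744 billion.

−$3,744 billion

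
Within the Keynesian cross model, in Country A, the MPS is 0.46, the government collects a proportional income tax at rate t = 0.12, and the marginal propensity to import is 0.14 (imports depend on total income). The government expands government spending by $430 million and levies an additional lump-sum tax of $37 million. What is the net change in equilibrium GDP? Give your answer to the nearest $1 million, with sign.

+$617 million

MPC = 1 − MPS = 1 − 0.46 = 0.54.
Expenditure multiplier = 1/(1 − c(1−t) + m) = 1/(1 − 0.54×0.88 + 0.14) = 1/0.6648 ≈ 1.504.
ΔG contributes k·ΔG = (+$430 million) / 0.6648 ≈ +$646.8 million.
ΔT of +$37 million changes first-round spending by −c·ΔT = −$19.98 million, contributing k·(−c·ΔT) = (−$19.98 million) / 0.6648 ≈ −$30.1 million.
Net ΔY = k(ΔG − c·ΔT) = (+$410.02 million) / 0.6648 ≈ +$617 million.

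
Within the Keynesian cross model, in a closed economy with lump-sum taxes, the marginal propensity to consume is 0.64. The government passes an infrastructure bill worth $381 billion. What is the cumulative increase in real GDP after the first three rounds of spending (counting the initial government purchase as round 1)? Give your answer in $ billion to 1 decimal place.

$780.9 billion

Round 1 adds ΔG = $381 billion; each later round is MPC = 0.64 times the previous.
After 3 rounds: 381 + 243.84 + 156.0576 = ΔG·(1 − c^3)/(1 − c) = 381 × (1 − 0.262144)/0.36 ≈ $780.9 billion.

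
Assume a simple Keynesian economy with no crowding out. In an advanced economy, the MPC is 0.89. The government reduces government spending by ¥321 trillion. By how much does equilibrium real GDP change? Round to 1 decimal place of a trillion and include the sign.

−¥2,918.2 trillion

Government-spending multiplier = 1/(1 − MPC) = 1/(1 − 0.89) = 1/0.11 ≈ 9.091.
ΔY = k × ΔG = (−¥321 trillion) / 0.11 ≈ −¥2,918.2 trillion.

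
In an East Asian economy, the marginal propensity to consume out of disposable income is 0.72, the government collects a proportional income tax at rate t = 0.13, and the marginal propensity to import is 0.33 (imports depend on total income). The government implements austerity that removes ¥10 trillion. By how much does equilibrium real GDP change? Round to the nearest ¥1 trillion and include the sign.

Expenditure multiplier = 1/(1 − c(1−t) + m) = 1/(1 − 0.72×0.87 + 0.33) = 1/0.7036 ≈ 1.421.
ΔY = k × ΔG = (−¥10 trillion) / 0.7036 ≈ −¥14 trillion.

−¥14 trillion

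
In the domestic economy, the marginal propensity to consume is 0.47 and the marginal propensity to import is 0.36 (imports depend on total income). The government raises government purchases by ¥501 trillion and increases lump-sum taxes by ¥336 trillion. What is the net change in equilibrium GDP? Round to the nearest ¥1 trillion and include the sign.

+¥385 trillion

Expenditure multiplier = 1/(1 − c + m) = 1/(1 − 0.47 + 0.36) = 1/0.89 ≈ 1.124.
ΔG contributes k·ΔG = (+¥501 trillion) / 0.89 ≈ +¥562.9 trillion.
ΔT of +¥336 trillion changes first-round spending by −c·ΔT = −¥157.92 trillion, contributing k·(−c·ΔT) = (−¥157.92 trillion) / 0.89 ≈ −¥177.4 trillion.
Net ΔY = k(ΔG − c·ΔT) = (+¥343.08 trillion) / 0.89 ≈ +¥385 trillion.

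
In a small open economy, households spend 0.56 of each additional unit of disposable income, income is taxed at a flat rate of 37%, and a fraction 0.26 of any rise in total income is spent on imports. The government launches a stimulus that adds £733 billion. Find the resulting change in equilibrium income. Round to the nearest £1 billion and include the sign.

Expenditure multiplier = 1/(1 − c(1−t) + m) = 1/(1 − 0.56×0.63 + 0.26) = 1/0.9072 ≈ 1.102.
ΔY = k × ΔG = (+£733 billion) / 0.9072 ≈ +£808 billion.

+£808 billion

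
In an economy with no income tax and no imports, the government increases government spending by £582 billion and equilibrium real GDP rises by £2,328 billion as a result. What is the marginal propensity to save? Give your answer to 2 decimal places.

Implied spending multiplier k = ΔY/ΔG = 2,328/582 = 4.
Since k = 1/(1 − MPC), MPC = 1 − 1/k = 1 − ΔG/ΔY = 1 − 582/2,328 = 0.75.
MPS = 1 − MPC = 0.25.

0.25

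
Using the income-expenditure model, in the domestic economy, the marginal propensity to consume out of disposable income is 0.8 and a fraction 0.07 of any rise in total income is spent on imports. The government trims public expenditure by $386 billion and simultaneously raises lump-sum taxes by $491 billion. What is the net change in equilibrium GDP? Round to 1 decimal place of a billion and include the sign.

−$2,884.4 billion

Expenditure multiplier = 1/(1 − c + m) = 1/(1 − 0.8 + 0.07) = 1/0.27 ≈ 3.704.
ΔG contributes k·ΔG = (−$386 billion) / 0.27 ≈ −$1,429.6 billion.
ΔT of +$491 billion changes first-round spending by −c·ΔT = −$392.8 billion, contributing k·(−c·ΔT) = (−$392.8 billion) / 0.27 ≈ −$1,454.8 billion.
Net ΔY = k(ΔG − c·ΔT) = (−$778.8 billion) / 0.27 ≈ −$2,884.4 billion.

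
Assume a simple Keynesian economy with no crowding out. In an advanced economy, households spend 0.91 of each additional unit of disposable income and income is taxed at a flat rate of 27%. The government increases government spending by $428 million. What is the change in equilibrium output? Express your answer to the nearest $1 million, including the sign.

Spending multiplier = 1/(1 − c(1−t)) = 1/(1 − 0.91×0.73) = 1/0.3357 ≈ 2.979.
ΔY = k × ΔG = (+$428 million) / 0.3357 ≈ +$1,275 million.

+$1,275 million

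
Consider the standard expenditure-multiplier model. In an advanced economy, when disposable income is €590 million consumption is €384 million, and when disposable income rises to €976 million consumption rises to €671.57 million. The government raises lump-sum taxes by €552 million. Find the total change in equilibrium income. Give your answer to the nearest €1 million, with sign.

MPC = ΔC/ΔYd = (671.57 − 384)/(976 − 590) = 287.57/386 = 0.745.
A lump-sum tax change of +€552 million shifts disposable income by −€552 million; first-round consumption changes by −c × ΔT = −0.745 × (+€552 million) = −€411.24 million.
Expenditure multiplier = 1/(1 − MPC) = 1/(1 − 0.745) = 1/0.255 ≈ 3.922.
The tax multiplier is −c × k ≈ −2.922, so ΔY = k × (−c·ΔT) = (−€411.24 million) / 0.255 ≈ −€1,613 million.

−€1,613 million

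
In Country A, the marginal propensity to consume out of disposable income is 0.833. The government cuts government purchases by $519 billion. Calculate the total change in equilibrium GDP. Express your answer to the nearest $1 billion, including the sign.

−$3,108 billion

Expenditure multiplier = 1/(1 − MPC) = 1/(1 − 0.833) = 1/0.167 ≈ 5.988.
ΔY = k × ΔG = (−$519 billion) / 0.167 ≈ −$3,108 billion.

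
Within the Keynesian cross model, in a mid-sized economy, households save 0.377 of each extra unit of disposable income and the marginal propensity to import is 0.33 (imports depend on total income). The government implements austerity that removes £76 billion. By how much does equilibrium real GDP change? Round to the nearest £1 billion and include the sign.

−£107 billion

MPC = 1 − MPS = 1 − 0.377 = 0.623.
Government-spending multiplier = 1/(1 − c + m) = 1/(1 − 0.623 + 0.33) = 1/0.707 ≈ 1.414.
ΔY = k × ΔG = (−£76 billion) / 0.707 ≈ −£107 billion.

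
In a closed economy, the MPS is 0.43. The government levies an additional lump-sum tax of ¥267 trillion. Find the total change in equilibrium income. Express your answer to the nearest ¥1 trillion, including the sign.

MPC = 1 − MPS = 1 − 0.43 = 0.57.
A lump-sum tax change of +¥267 trillion shifts disposable income by −¥267 trillion; first-round consumption changes by −c × ΔT = −0.57 × (+¥267 trillion) = −¥152.19 trillion.
Expenditure multiplier = 1/(1 − MPC) = 1/(1 − 0.57) = 1/0.43 ≈ 2.326.
The tax multiplier is −c × k ≈ −1.326, so ΔY = k × (−c·ΔT) = (−¥152.19 trillion) / 0.43 ≈ −¥354 trillion.

−¥354 trillion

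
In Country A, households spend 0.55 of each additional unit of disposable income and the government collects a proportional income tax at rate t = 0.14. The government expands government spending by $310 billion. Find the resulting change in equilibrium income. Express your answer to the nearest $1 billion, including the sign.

Government-spending multiplier = 1/(1 − c(1−t)) = 1/(1 − 0.55×0.86) = 1/0.527 ≈ 1.898.
ΔY = k × ΔG = (+$310 billion) / 0.527 ≈ +$588 billion.

+$588 billion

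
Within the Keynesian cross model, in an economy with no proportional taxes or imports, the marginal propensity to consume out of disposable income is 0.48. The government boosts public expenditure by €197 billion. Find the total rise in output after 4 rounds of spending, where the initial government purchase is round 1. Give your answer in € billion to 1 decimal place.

Round 1 adds ΔG = €197 billion; each later round is MPC = 0.48 times the previous.
After 4 rounds: 197 + 94.56 + 45.3888 + 21.786624 = ΔG·(1 − c^4)/(1 − c) = 197 × (1 − 0.05308416)/0.52 ≈ €358.7 billion.

€358.7 billion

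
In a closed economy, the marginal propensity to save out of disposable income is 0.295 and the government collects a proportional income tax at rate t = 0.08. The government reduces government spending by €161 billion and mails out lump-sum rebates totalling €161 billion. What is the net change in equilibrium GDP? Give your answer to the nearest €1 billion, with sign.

−€135 billion

MPC = 1 − MPS = 1 − 0.295 = 0.705.
Expenditure multiplier = 1/(1 − c(1−t)) = 1/(1 − 0.705×0.92) = 1/0.3514 ≈ 2.846.
ΔG contributes k·ΔG = (−€161 billion) / 0.3514 ≈ −€458.2 billion.
ΔT of −€161 billion changes first-round spending by −c·ΔT = +€113.505 billion, contributing k·(−c·ΔT) = (+€113.505 billion) / 0.3514 ≈ +€323 billion.
Net ΔY = k(ΔG − c·ΔT) = (−€47.495 billion) / 0.3514 ≈ −€135 billion.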